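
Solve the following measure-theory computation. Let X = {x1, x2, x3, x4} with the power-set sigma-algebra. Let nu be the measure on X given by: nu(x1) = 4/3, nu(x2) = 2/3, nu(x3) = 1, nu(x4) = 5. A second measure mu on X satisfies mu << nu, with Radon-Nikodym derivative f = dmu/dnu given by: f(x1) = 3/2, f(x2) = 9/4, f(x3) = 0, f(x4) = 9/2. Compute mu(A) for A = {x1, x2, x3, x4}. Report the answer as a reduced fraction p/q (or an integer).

By the defining property of the Radon-Nikodym derivative, for every measurable set A,
  mu(A) = integral_A f dnu.
Since nu is a discrete measure concentrated on the atoms of X, the integral over A reduces to the sum
  mu(A) = sum_{x in A} f(x) * nu({x}).
Computing each term:
  x1: f(x1) * nu(x1) = 3/2 * 4/3 = 2.
  x2: f(x2) * nu(x2) = 9/4 * 2/3 = 3/2.
  x3: f(x3) * nu(x3) = 0 * 1 = 0.
  x4: f(x4) * nu(x4) = 9/2 * 5 = 45/2.
Summing: mu(A) = 2 + 3/2 + 0 + 45/2 = 26.

26


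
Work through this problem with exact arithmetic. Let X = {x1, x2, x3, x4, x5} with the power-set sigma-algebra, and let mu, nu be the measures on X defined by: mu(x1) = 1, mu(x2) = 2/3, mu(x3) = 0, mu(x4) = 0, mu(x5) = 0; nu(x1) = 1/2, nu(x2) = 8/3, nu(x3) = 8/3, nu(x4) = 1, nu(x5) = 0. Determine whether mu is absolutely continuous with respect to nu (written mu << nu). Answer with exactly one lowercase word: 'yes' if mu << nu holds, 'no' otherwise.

mu << nu means: every nu-null measurable set is also mu-null; equivalently, for every atom x, if nu({x}) = 0 then mu({x}) = 0.
Checking each atom:
  x1: nu = 1/2 > 0 -> no constraint.
  x2: nu = 8/3 > 0 -> no constraint.
  x3: nu = 8/3 > 0 -> no constraint.
  x4: nu = 1 > 0 -> no constraint.
  x5: nu = 0, mu = 0 -> consistent with mu << nu.
No atom violates the condition. Therefore mu << nu.

yes


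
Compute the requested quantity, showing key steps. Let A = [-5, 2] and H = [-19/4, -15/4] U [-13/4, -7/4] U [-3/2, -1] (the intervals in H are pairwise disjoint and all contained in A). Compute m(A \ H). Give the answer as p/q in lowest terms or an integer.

The ambient interval has length m(A) = 2 - (-5) = 7.
Since the holes are disjoint and sit inside A, by finite additivity
  m(H) = sum_i (b_i - a_i), and m(A \ H) = m(A) - m(H).
Computing the hole measures:
  m(H_1) = -15/4 - (-19/4) = 1.
  m(H_2) = -7/4 - (-13/4) = 3/2.
  m(H_3) = -1 - (-3/2) = 1/2.
Summed: m(H) = 1 + 3/2 + 1/2 = 3.
So m(A \ H) = 7 - 3 = 4.

4


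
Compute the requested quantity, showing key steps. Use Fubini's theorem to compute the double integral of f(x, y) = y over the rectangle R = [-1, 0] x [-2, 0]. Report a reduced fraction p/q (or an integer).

f(x, y) is a tensor product of a function of x and a function of y, and both factors are bounded continuous (hence Lebesgue integrable) on the rectangle, so Fubini's theorem applies:
  integral_R f d(m x m) = (integral_a1^b1 1 dx) * (integral_a2^b2 y dy).
Inner integral in x: integral_{-1}^{0} 1 dx = (0^1 - (-1)^1)/1
  = 1.
Inner integral in y: integral_{-2}^{0} y dy = (0^2 - (-2)^2)/2
  = -2.
Product: (1) * (-2) = -2.

-2


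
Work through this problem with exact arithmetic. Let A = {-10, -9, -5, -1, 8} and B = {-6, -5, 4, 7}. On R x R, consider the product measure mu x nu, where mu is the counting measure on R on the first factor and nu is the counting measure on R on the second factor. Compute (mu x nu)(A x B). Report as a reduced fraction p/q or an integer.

For a measurable rectangle A x B, the product measure satisfies
  (mu x nu)(A x B) = mu(A) * nu(B).
  mu(A) = 5.
  nu(B) = 4.
  (mu x nu)(A x B) = 5 * 4 = 20.

20


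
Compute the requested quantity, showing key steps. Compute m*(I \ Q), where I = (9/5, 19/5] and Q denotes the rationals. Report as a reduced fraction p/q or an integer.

The interval I = (9/5, 19/5] has m(I) = 19/5 - 9/5 = 2 (endpoints are measure-zero, so open/closed/half-open agree). Write I = (I cap Q) u (I \ Q). The rationals in I are countable, so m*(I cap Q) = 0 (cover each rational by intervals whose total length is arbitrarily small). By countable subadditivity m*(I) <= m*(I cap Q) + m*(I \ Q), hence m*(I \ Q) >= m(I) = 2. The reverse inequality m*(I \ Q) <= m*(I) = 2 is trivial since (I \ Q) is a subset of I. Therefore m*(I \ Q) = 2.

2


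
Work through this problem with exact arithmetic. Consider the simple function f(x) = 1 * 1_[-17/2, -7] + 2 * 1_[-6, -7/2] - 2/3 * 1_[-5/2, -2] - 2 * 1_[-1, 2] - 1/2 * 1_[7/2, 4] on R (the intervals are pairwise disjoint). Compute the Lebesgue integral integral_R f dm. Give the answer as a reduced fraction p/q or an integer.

For a simple function f = sum_i c_i * 1_{A_i} with disjoint A_i,
  integral f dm = sum_i c_i * m(A_i).
Lengths of the A_i:
  m(A_1) = -7 - (-17/2) = 3/2.
  m(A_2) = -7/2 - (-6) = 5/2.
  m(A_3) = -2 - (-5/2) = 1/2.
  m(A_4) = 2 - (-1) = 3.
  m(A_5) = 4 - 7/2 = 1/2.
Contributions c_i * m(A_i):
  (1) * (3/2) = 3/2.
  (2) * (5/2) = 5.
  (-2/3) * (1/2) = -1/3.
  (-2) * (3) = -6.
  (-1/2) * (1/2) = -1/4.
Total: 3/2 + 5 - 1/3 - 6 - 1/4 = -1/12.

-1/12


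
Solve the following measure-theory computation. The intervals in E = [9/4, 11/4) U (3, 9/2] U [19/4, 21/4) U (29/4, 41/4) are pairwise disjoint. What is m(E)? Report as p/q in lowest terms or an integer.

For pairwise disjoint intervals, m(union_i I_i) = sum_i m(I_i),
and m is invariant under swapping open/closed endpoints (single points have measure 0).
So m(E) = sum_i (b_i - a_i).
  I_1 has length 11/4 - 9/4 = 1/2.
  I_2 has length 9/2 - 3 = 3/2.
  I_3 has length 21/4 - 19/4 = 1/2.
  I_4 has length 41/4 - 29/4 = 3.
Summing:
  m(E) = 1/2 + 3/2 + 1/2 + 3 = 11/2.

11/2


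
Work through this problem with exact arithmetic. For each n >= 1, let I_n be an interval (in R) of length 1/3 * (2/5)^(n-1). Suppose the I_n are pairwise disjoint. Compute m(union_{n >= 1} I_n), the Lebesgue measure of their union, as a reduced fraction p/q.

By countable additivity of the Lebesgue measure on pairwise disjoint measurable sets,
  m(union_{n >= 1} I_n) = sum_{n >= 1} m(I_n) = sum_{n >= 1} a * r^(n-1),
  with a = 1/3 and r = 2/5.
Since 0 < r = 2/5 < 1, the geometric series converges:
  sum_{n >= 1} a * r^(n-1) = a / (1 - r).
  = 1/3 / (1 - 2/5)
  = 1/3 / (3/5)
  = 5/9.

5/9


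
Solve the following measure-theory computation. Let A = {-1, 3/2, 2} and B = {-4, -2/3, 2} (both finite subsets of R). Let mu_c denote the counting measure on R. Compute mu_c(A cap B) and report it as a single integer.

Counting measure on a finite set equals cardinality. mu_c(A cap B) = |A cap B| (elements appearing in both).
Enumerating the elements of A that also lie in B gives 1 element(s).
So mu_c(A cap B) = 1.

1


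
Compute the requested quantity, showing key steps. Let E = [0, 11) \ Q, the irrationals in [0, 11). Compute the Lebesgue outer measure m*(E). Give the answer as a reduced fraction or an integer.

The interval I = [0, 11) has m(I) = 11 - 0 = 11 (endpoints are measure-zero, so open/closed/half-open agree). Write I = (I cap Q) u (I \ Q). The rationals in I are countable, so m*(I cap Q) = 0 (cover each rational by intervals whose total length is arbitrarily small). By countable subadditivity m*(I) <= m*(I cap Q) + m*(I \ Q), hence m*(I \ Q) >= m(I) = 11. The reverse inequality m*(I \ Q) <= m*(I) = 11 is trivial since (I \ Q) is a subset of I. Therefore m*(I \ Q) = 11.

11


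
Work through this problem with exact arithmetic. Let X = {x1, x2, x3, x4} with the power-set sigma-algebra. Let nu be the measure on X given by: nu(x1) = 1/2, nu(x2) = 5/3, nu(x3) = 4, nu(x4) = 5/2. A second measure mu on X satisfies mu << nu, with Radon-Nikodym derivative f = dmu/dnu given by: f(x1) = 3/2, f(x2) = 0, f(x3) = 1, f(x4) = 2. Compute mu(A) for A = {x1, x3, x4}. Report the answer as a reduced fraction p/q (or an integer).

By the defining property of the Radon-Nikodym derivative, for every measurable set A,
  mu(A) = integral_A f dnu.
Since nu is a discrete measure concentrated on the atoms of X, the integral over A reduces to the sum
  mu(A) = sum_{x in A} f(x) * nu({x}).
Computing each term:
  x1: f(x1) * nu(x1) = 3/2 * 1/2 = 3/4.
  x3: f(x3) * nu(x3) = 1 * 4 = 4.
  x4: f(x4) * nu(x4) = 2 * 5/2 = 5.
Summing: mu(A) = 3/4 + 4 + 5 = 39/4.

39/4


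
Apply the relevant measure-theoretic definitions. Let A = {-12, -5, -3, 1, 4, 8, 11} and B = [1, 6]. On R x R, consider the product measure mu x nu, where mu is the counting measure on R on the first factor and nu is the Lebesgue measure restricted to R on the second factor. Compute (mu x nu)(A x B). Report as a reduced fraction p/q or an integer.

For a measurable rectangle A x B, the product measure satisfies
  (mu x nu)(A x B) = mu(A) * nu(B).
  mu(A) = 7.
  nu(B) = 5.
  (mu x nu)(A x B) = 7 * 5 = 35.

35


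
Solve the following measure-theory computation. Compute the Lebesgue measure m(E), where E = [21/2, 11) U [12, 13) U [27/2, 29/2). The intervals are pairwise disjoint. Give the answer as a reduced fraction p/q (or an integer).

For pairwise disjoint intervals, m(union_i I_i) = sum_i m(I_i),
and m is invariant under swapping open/closed endpoints (single points have measure 0).
So m(E) = sum_i (b_i - a_i).
  I_1 has length 11 - 21/2 = 1/2.
  I_2 has length 13 - 12 = 1.
  I_3 has length 29/2 - 27/2 = 1.
Summing:
  m(E) = 1/2 + 1 + 1 = 5/2.

5/2


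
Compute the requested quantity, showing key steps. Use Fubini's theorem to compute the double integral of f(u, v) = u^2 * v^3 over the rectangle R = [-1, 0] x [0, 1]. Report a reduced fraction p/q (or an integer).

f(u, v) is a tensor product of a function of u and a function of v, and both factors are bounded continuous (hence Lebesgue integrable) on the rectangle, so Fubini's theorem applies:
  integral_R f d(m x m) = (integral_a1^b1 u^2 du) * (integral_a2^b2 v^3 dv).
Inner integral in u: integral_{-1}^{0} u^2 du = (0^3 - (-1)^3)/3
  = 1/3.
Inner integral in v: integral_{0}^{1} v^3 dv = (1^4 - 0^4)/4
  = 1/4.
Product: (1/3) * (1/4) = 1/12.

1/12


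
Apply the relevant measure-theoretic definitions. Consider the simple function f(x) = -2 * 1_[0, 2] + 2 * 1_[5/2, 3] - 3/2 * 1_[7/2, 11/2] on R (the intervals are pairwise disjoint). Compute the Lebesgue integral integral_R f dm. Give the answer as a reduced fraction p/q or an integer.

For a simple function f = sum_i c_i * 1_{A_i} with disjoint A_i,
  integral f dm = sum_i c_i * m(A_i).
Lengths of the A_i:
  m(A_1) = 2 - 0 = 2.
  m(A_2) = 3 - 5/2 = 1/2.
  m(A_3) = 11/2 - 7/2 = 2.
Contributions c_i * m(A_i):
  (-2) * (2) = -4.
  (2) * (1/2) = 1.
  (-3/2) * (2) = -3.
Total: -4 + 1 - 3 = -6.

-6


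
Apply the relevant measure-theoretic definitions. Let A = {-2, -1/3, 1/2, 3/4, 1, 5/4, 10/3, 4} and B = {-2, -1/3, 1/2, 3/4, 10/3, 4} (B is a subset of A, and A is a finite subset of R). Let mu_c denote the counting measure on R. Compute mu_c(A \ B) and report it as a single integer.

Counting measure assigns mu_c(E) = |E| (number of elements) when E is finite. For B subset A, A \ B is the set of elements of A not in B, so |A \ B| = |A| - |B|.
|A| = 8, |B| = 6, so mu_c(A \ B) = 8 - 6 = 2.

2


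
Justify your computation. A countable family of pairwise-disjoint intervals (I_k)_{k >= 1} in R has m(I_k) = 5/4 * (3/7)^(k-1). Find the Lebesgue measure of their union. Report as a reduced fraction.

By countable additivity of the Lebesgue measure on pairwise disjoint measurable sets,
  m(union_{k >= 1} I_k) = sum_{k >= 1} m(I_k) = sum_{k >= 1} a * r^(k-1),
  with a = 5/4 and r = 3/7.
Since 0 < r = 3/7 < 1, the geometric series converges:
  sum_{k >= 1} a * r^(k-1) = a / (1 - r).
  = 5/4 / (1 - 3/7)
  = 5/4 / (4/7)
  = 35/16.

35/16


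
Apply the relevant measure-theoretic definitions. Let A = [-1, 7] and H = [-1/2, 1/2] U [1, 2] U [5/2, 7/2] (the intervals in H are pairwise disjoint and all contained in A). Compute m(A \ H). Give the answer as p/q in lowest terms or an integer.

The ambient interval has length m(A) = 7 - (-1) = 8.
Since the holes are disjoint and sit inside A, by finite additivity
  m(H) = sum_i (b_i - a_i), and m(A \ H) = m(A) - m(H).
Computing the hole measures:
  m(H_1) = 1/2 - (-1/2) = 1.
  m(H_2) = 2 - 1 = 1.
  m(H_3) = 7/2 - 5/2 = 1.
Summed: m(H) = 1 + 1 + 1 = 3.
So m(A \ H) = 8 - 3 = 5.

5


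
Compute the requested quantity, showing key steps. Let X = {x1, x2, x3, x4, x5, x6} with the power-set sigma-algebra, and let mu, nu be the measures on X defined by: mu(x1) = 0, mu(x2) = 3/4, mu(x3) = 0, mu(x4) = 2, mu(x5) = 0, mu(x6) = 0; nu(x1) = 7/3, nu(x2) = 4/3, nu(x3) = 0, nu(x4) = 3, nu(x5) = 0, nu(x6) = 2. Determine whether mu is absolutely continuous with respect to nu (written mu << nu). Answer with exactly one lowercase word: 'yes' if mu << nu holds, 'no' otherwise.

mu << nu means: every nu-null measurable set is also mu-null; equivalently, for every atom x, if nu({x}) = 0 then mu({x}) = 0.
Checking each atom:
  x1: nu = 7/3 > 0 -> no constraint.
  x2: nu = 4/3 > 0 -> no constraint.
  x3: nu = 0, mu = 0 -> consistent with mu << nu.
  x4: nu = 3 > 0 -> no constraint.
  x5: nu = 0, mu = 0 -> consistent with mu << nu.
  x6: nu = 2 > 0 -> no constraint.
No atom violates the condition. Therefore mu << nu.

yes


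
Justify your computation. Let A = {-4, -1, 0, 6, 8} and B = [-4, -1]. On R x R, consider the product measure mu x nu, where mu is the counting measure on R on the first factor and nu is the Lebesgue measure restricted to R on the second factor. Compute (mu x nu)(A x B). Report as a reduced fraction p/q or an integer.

For a measurable rectangle A x B, the product measure satisfies
  (mu x nu)(A x B) = mu(A) * nu(B).
  mu(A) = 5.
  nu(B) = 3.
  (mu x nu)(A x B) = 5 * 3 = 15.

15


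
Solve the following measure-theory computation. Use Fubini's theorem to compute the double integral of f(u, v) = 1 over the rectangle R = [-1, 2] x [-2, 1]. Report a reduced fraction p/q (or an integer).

f(u, v) is a tensor product of a function of u and a function of v, and both factors are bounded continuous (hence Lebesgue integrable) on the rectangle, so Fubini's theorem applies:
  integral_R f d(m x m) = (integral_a1^b1 1 du) * (integral_a2^b2 1 dv).
Inner integral in u: integral_{-1}^{2} 1 du = (2^1 - (-1)^1)/1
  = 3.
Inner integral in v: integral_{-2}^{1} 1 dv = (1^1 - (-2)^1)/1
  = 3.
Product: (3) * (3) = 9.

9


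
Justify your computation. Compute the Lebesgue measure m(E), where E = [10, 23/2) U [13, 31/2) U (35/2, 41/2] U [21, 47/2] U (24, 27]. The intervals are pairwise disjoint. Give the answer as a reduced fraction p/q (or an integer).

For pairwise disjoint intervals, m(union_i I_i) = sum_i m(I_i),
and m is invariant under swapping open/closed endpoints (single points have measure 0).
So m(E) = sum_i (b_i - a_i).
  I_1 has length 23/2 - 10 = 3/2.
  I_2 has length 31/2 - 13 = 5/2.
  I_3 has length 41/2 - 35/2 = 3.
  I_4 has length 47/2 - 21 = 5/2.
  I_5 has length 27 - 24 = 3.
Summing:
  m(E) = 3/2 + 5/2 + 3 + 5/2 + 3 = 25/2.

25/2


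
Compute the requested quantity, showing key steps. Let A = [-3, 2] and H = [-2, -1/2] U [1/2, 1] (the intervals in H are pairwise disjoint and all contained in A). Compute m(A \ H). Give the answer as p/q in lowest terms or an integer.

The ambient interval has length m(A) = 2 - (-3) = 5.
Since the holes are disjoint and sit inside A, by finite additivity
  m(H) = sum_i (b_i - a_i), and m(A \ H) = m(A) - m(H).
Computing the hole measures:
  m(H_1) = -1/2 - (-2) = 3/2.
  m(H_2) = 1 - 1/2 = 1/2.
Summed: m(H) = 3/2 + 1/2 = 2.
So m(A \ H) = 5 - 2 = 3.

3


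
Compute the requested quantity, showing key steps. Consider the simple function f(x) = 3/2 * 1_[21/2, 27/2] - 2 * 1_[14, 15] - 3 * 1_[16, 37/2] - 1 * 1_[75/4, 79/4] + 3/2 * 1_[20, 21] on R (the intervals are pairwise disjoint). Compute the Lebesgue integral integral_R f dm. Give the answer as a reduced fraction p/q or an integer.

For a simple function f = sum_i c_i * 1_{A_i} with disjoint A_i,
  integral f dm = sum_i c_i * m(A_i).
Lengths of the A_i:
  m(A_1) = 27/2 - 21/2 = 3.
  m(A_2) = 15 - 14 = 1.
  m(A_3) = 37/2 - 16 = 5/2.
  m(A_4) = 79/4 - 75/4 = 1.
  m(A_5) = 21 - 20 = 1.
Contributions c_i * m(A_i):
  (3/2) * (3) = 9/2.
  (-2) * (1) = -2.
  (-3) * (5/2) = -15/2.
  (-1) * (1) = -1.
  (3/2) * (1) = 3/2.
Total: 9/2 - 2 - 15/2 - 1 + 3/2 = -9/2.

-9/2


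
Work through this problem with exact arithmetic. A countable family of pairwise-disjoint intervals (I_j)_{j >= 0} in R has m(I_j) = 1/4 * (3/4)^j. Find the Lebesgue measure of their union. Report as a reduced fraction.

By countable additivity of the Lebesgue measure on pairwise disjoint measurable sets,
  m(union_{j >= 0} I_j) = sum_{j >= 0} m(I_j) = sum_{j >= 0} a * r^j,
  with a = 1/4 and r = 3/4.
Since 0 < r = 3/4 < 1, the geometric series converges:
  sum_{j >= 0} a * r^j = a / (1 - r).
  = 1/4 / (1 - 3/4)
  = 1/4 / (1/4)
  = 1.

1


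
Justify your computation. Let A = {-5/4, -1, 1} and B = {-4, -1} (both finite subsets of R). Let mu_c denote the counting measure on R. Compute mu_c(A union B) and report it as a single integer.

Counting measure on a finite set equals cardinality. By inclusion-exclusion, |A union B| = |A| + |B| - |A cap B|.
|A| = 3, |B| = 2, |A cap B| = 1.
So mu_c(A union B) = 3 + 2 - 1 = 4.

4


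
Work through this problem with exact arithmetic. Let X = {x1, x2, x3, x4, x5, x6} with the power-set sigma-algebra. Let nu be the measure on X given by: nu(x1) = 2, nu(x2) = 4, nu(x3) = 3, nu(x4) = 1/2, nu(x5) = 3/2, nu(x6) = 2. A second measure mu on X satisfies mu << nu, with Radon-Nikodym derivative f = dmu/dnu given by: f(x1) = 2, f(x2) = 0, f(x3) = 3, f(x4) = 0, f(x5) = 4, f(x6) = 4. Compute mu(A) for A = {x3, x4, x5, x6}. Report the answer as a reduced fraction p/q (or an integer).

By the defining property of the Radon-Nikodym derivative, for every measurable set A,
  mu(A) = integral_A f dnu.
Since nu is a discrete measure concentrated on the atoms of X, the integral over A reduces to the sum
  mu(A) = sum_{x in A} f(x) * nu({x}).
Computing each term:
  x3: f(x3) * nu(x3) = 3 * 3 = 9.
  x4: f(x4) * nu(x4) = 0 * 1/2 = 0.
  x5: f(x5) * nu(x5) = 4 * 3/2 = 6.
  x6: f(x6) * nu(x6) = 4 * 2 = 8.
Summing: mu(A) = 9 + 0 + 6 + 8 = 23.

23


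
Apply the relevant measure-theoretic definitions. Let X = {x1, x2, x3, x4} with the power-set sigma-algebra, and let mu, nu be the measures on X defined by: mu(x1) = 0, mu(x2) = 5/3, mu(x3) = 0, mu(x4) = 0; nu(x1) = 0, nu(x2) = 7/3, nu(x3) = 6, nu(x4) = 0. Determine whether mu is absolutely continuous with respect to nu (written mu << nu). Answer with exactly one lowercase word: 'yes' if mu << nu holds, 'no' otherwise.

mu << nu means: every nu-null measurable set is also mu-null; equivalently, for every atom x, if nu({x}) = 0 then mu({x}) = 0.
Checking each atom:
  x1: nu = 0, mu = 0 -> consistent with mu << nu.
  x2: nu = 7/3 > 0 -> no constraint.
  x3: nu = 6 > 0 -> no constraint.
  x4: nu = 0, mu = 0 -> consistent with mu << nu.
No atom violates the condition. Therefore mu << nu.

yes


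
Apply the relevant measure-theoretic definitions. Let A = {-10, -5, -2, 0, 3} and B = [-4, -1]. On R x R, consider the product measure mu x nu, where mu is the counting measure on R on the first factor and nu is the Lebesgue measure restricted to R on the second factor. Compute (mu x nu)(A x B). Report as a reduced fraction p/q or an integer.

For a measurable rectangle A x B, the product measure satisfies
  (mu x nu)(A x B) = mu(A) * nu(B).
  mu(A) = 5.
  nu(B) = 3.
  (mu x nu)(A x B) = 5 * 3 = 15.

15


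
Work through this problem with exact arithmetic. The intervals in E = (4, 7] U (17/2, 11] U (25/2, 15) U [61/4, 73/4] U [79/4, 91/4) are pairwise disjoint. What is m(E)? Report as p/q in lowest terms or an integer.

For pairwise disjoint intervals, m(union_i I_i) = sum_i m(I_i),
and m is invariant under swapping open/closed endpoints (single points have measure 0).
So m(E) = sum_i (b_i - a_i).
  I_1 has length 7 - 4 = 3.
  I_2 has length 11 - 17/2 = 5/2.
  I_3 has length 15 - 25/2 = 5/2.
  I_4 has length 73/4 - 61/4 = 3.
  I_5 has length 91/4 - 79/4 = 3.
Summing:
  m(E) = 3 + 5/2 + 5/2 + 3 + 3 = 14.

14


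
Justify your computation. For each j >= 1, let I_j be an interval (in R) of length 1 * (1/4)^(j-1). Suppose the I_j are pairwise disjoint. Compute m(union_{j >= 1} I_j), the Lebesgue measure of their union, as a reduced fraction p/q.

By countable additivity of the Lebesgue measure on pairwise disjoint measurable sets,
  m(union_{j >= 1} I_j) = sum_{j >= 1} m(I_j) = sum_{j >= 1} a * r^(j-1),
  with a = 1 and r = 1/4.
Since 0 < r = 1/4 < 1, the geometric series converges:
  sum_{j >= 1} a * r^(j-1) = a / (1 - r).
  = 1 / (1 - 1/4)
  = 1 / (3/4)
  = 4/3.

4/3


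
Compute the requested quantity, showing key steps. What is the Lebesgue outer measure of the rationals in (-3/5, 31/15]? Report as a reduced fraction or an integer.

E = Q cap (-3/5, 31/15] is a subset of Q, which is countable. Enumerate Q = {q_1, q_2, ...}; for any eps > 0, cover q_k by the open interval (q_k - eps/2^(k+1), q_k + eps/2^(k+1)), of length eps/2^k. The total cover length is sum_{k>=1} eps/2^k = eps. Hence m*(E) <= m*(Q) <= eps for every eps > 0, and since outer measure is non-negative, m*(E) = 0.

0


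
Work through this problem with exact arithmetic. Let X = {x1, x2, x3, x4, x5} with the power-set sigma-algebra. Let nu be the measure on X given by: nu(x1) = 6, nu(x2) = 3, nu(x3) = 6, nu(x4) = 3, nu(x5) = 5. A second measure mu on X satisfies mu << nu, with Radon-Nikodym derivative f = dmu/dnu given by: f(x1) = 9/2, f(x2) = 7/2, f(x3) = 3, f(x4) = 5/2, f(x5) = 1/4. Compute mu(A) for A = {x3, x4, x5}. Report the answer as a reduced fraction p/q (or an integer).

By the defining property of the Radon-Nikodym derivative, for every measurable set A,
  mu(A) = integral_A f dnu.
Since nu is a discrete measure concentrated on the atoms of X, the integral over A reduces to the sum
  mu(A) = sum_{x in A} f(x) * nu({x}).
Computing each term:
  x3: f(x3) * nu(x3) = 3 * 6 = 18.
  x4: f(x4) * nu(x4) = 5/2 * 3 = 15/2.
  x5: f(x5) * nu(x5) = 1/4 * 5 = 5/4.
Summing: mu(A) = 18 + 15/2 + 5/4 = 107/4.

107/4


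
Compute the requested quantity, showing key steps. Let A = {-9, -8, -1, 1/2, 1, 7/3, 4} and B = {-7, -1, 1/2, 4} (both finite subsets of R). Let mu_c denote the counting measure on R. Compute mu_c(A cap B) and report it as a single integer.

Counting measure on a finite set equals cardinality. mu_c(A cap B) = |A cap B| (elements appearing in both).
Enumerating the elements of A that also lie in B gives 3 element(s).
So mu_c(A cap B) = 3.

3


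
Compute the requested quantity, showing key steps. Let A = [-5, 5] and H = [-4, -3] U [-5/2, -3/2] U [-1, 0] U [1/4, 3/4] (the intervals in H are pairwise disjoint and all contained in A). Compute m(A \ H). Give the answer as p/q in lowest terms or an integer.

The ambient interval has length m(A) = 5 - (-5) = 10.
Since the holes are disjoint and sit inside A, by finite additivity
  m(H) = sum_i (b_i - a_i), and m(A \ H) = m(A) - m(H).
Computing the hole measures:
  m(H_1) = -3 - (-4) = 1.
  m(H_2) = -3/2 - (-5/2) = 1.
  m(H_3) = 0 - (-1) = 1.
  m(H_4) = 3/4 - 1/4 = 1/2.
Summed: m(H) = 1 + 1 + 1 + 1/2 = 7/2.
So m(A \ H) = 10 - 7/2 = 13/2.

13/2


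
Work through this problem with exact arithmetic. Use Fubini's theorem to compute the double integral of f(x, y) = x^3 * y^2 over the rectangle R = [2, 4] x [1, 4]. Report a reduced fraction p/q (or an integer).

f(x, y) is a tensor product of a function of x and a function of y, and both factors are bounded continuous (hence Lebesgue integrable) on the rectangle, so Fubini's theorem applies:
  integral_R f d(m x m) = (integral_a1^b1 x^3 dx) * (integral_a2^b2 y^2 dy).
Inner integral in x: integral_{2}^{4} x^3 dx = (4^4 - 2^4)/4
  = 60.
Inner integral in y: integral_{1}^{4} y^2 dy = (4^3 - 1^3)/3
  = 21.
Product: (60) * (21) = 1260.

1260


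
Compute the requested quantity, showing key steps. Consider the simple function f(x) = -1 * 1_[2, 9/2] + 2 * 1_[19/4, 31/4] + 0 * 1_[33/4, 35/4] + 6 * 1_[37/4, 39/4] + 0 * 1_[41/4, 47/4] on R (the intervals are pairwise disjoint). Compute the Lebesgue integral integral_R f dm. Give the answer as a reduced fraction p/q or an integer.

For a simple function f = sum_i c_i * 1_{A_i} with disjoint A_i,
  integral f dm = sum_i c_i * m(A_i).
Lengths of the A_i:
  m(A_1) = 9/2 - 2 = 5/2.
  m(A_2) = 31/4 - 19/4 = 3.
  m(A_3) = 35/4 - 33/4 = 1/2.
  m(A_4) = 39/4 - 37/4 = 1/2.
  m(A_5) = 47/4 - 41/4 = 3/2.
Contributions c_i * m(A_i):
  (-1) * (5/2) = -5/2.
  (2) * (3) = 6.
  (0) * (1/2) = 0.
  (6) * (1/2) = 3.
  (0) * (3/2) = 0.
Total: -5/2 + 6 + 0 + 3 + 0 = 13/2.

13/2


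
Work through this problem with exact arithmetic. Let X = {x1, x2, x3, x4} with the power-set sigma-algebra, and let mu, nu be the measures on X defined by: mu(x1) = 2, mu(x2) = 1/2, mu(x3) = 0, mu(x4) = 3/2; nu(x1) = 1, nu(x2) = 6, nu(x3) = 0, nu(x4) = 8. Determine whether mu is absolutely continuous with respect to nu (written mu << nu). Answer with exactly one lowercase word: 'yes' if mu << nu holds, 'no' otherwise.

mu << nu means: every nu-null measurable set is also mu-null; equivalently, for every atom x, if nu({x}) = 0 then mu({x}) = 0.
Checking each atom:
  x1: nu = 1 > 0 -> no constraint.
  x2: nu = 6 > 0 -> no constraint.
  x3: nu = 0, mu = 0 -> consistent with mu << nu.
  x4: nu = 8 > 0 -> no constraint.
No atom violates the condition. Therefore mu << nu.

yes


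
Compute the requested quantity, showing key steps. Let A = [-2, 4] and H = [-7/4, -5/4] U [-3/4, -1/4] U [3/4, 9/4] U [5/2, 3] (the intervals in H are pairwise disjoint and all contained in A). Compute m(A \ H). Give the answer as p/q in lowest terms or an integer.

The ambient interval has length m(A) = 4 - (-2) = 6.
Since the holes are disjoint and sit inside A, by finite additivity
  m(H) = sum_i (b_i - a_i), and m(A \ H) = m(A) - m(H).
Computing the hole measures:
  m(H_1) = -5/4 - (-7/4) = 1/2.
  m(H_2) = -1/4 - (-3/4) = 1/2.
  m(H_3) = 9/4 - 3/4 = 3/2.
  m(H_4) = 3 - 5/2 = 1/2.
Summed: m(H) = 1/2 + 1/2 + 3/2 + 1/2 = 3.
So m(A \ H) = 6 - 3 = 3.

3


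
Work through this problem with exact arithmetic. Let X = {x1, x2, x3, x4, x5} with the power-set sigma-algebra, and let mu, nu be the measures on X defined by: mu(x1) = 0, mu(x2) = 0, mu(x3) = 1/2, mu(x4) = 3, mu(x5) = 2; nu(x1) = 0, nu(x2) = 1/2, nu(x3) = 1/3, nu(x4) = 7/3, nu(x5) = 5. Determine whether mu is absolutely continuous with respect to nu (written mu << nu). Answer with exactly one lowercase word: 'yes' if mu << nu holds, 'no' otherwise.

mu << nu means: every nu-null measurable set is also mu-null; equivalently, for every atom x, if nu({x}) = 0 then mu({x}) = 0.
Checking each atom:
  x1: nu = 0, mu = 0 -> consistent with mu << nu.
  x2: nu = 1/2 > 0 -> no constraint.
  x3: nu = 1/3 > 0 -> no constraint.
  x4: nu = 7/3 > 0 -> no constraint.
  x5: nu = 5 > 0 -> no constraint.
No atom violates the condition. Therefore mu << nu.

yes


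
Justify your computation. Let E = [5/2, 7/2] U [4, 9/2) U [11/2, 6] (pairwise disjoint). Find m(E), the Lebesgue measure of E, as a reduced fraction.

For pairwise disjoint intervals, m(union_i I_i) = sum_i m(I_i),
and m is invariant under swapping open/closed endpoints (single points have measure 0).
So m(E) = sum_i (b_i - a_i).
  I_1 has length 7/2 - 5/2 = 1.
  I_2 has length 9/2 - 4 = 1/2.
  I_3 has length 6 - 11/2 = 1/2.
Summing:
  m(E) = 1 + 1/2 + 1/2 = 2.

2


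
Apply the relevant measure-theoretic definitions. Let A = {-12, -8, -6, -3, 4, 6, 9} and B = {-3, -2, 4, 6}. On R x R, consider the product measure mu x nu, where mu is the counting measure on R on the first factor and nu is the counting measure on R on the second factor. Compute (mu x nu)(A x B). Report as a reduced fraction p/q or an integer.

For a measurable rectangle A x B, the product measure satisfies
  (mu x nu)(A x B) = mu(A) * nu(B).
  mu(A) = 7.
  nu(B) = 4.
  (mu x nu)(A x B) = 7 * 4 = 28.

28


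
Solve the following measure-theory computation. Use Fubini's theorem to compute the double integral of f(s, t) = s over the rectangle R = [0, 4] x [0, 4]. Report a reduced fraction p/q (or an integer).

f(s, t) is a tensor product of a function of s and a function of t, and both factors are bounded continuous (hence Lebesgue integrable) on the rectangle, so Fubini's theorem applies:
  integral_R f d(m x m) = (integral_a1^b1 s ds) * (integral_a2^b2 1 dt).
Inner integral in s: integral_{0}^{4} s ds = (4^2 - 0^2)/2
  = 8.
Inner integral in t: integral_{0}^{4} 1 dt = (4^1 - 0^1)/1
  = 4.
Product: (8) * (4) = 32.

32


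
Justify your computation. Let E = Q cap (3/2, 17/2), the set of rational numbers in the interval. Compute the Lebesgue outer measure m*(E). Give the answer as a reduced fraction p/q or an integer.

The set Q cap (3/2, 17/2) is countable (a subset of the countable set Q). Lebesgue outer measure of any countable set is 0: each singleton {q} has m*({q}) = 0, and by countable subadditivity m*(union_k {q_k}) <= sum_k m*({q_k}) = sum_k 0 = 0. The reverse inequality m*(E) >= 0 is automatic. So m*(Q cap (3/2, 17/2)) = 0.

0


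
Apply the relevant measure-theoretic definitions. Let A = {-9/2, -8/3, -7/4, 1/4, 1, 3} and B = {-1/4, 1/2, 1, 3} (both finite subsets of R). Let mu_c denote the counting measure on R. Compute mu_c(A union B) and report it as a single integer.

Counting measure on a finite set equals cardinality. By inclusion-exclusion, |A union B| = |A| + |B| - |A cap B|.
|A| = 6, |B| = 4, |A cap B| = 2.
So mu_c(A union B) = 6 + 4 - 2 = 8.

8


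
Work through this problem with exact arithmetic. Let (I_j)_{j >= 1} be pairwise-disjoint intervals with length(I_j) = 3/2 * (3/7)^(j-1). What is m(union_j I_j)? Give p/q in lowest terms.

By countable additivity of the Lebesgue measure on pairwise disjoint measurable sets,
  m(union_{j >= 1} I_j) = sum_{j >= 1} m(I_j) = sum_{j >= 1} a * r^(j-1),
  with a = 3/2 and r = 3/7.
Since 0 < r = 3/7 < 1, the geometric series converges:
  sum_{j >= 1} a * r^(j-1) = a / (1 - r).
  = 3/2 / (1 - 3/7)
  = 3/2 / (4/7)
  = 21/8.

21/8


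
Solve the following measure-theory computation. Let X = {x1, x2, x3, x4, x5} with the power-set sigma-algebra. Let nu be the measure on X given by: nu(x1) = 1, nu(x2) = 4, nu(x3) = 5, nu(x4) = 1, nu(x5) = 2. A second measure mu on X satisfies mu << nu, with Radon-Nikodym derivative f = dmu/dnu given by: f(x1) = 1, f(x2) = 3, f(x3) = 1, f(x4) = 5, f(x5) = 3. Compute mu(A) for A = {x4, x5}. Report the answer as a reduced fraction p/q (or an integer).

By the defining property of the Radon-Nikodym derivative, for every measurable set A,
  mu(A) = integral_A f dnu.
Since nu is a discrete measure concentrated on the atoms of X, the integral over A reduces to the sum
  mu(A) = sum_{x in A} f(x) * nu({x}).
Computing each term:
  x4: f(x4) * nu(x4) = 5 * 1 = 5.
  x5: f(x5) * nu(x5) = 3 * 2 = 6.
Summing: mu(A) = 5 + 6 = 11.

11


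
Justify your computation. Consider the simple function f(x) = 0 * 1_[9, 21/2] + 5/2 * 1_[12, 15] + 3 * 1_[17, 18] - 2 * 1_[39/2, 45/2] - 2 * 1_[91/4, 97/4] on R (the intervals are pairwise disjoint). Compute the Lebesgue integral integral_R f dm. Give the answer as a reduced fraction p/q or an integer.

For a simple function f = sum_i c_i * 1_{A_i} with disjoint A_i,
  integral f dm = sum_i c_i * m(A_i).
Lengths of the A_i:
  m(A_1) = 21/2 - 9 = 3/2.
  m(A_2) = 15 - 12 = 3.
  m(A_3) = 18 - 17 = 1.
  m(A_4) = 45/2 - 39/2 = 3.
  m(A_5) = 97/4 - 91/4 = 3/2.
Contributions c_i * m(A_i):
  (0) * (3/2) = 0.
  (5/2) * (3) = 15/2.
  (3) * (1) = 3.
  (-2) * (3) = -6.
  (-2) * (3/2) = -3.
Total: 0 + 15/2 + 3 - 6 - 3 = 3/2.

3/2


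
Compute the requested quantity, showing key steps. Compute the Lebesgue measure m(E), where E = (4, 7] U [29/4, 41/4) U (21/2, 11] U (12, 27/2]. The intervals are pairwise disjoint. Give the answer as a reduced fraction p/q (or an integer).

For pairwise disjoint intervals, m(union_i I_i) = sum_i m(I_i),
and m is invariant under swapping open/closed endpoints (single points have measure 0).
So m(E) = sum_i (b_i - a_i).
  I_1 has length 7 - 4 = 3.
  I_2 has length 41/4 - 29/4 = 3.
  I_3 has length 11 - 21/2 = 1/2.
  I_4 has length 27/2 - 12 = 3/2.
Summing:
  m(E) = 3 + 3 + 1/2 + 3/2 = 8.

8


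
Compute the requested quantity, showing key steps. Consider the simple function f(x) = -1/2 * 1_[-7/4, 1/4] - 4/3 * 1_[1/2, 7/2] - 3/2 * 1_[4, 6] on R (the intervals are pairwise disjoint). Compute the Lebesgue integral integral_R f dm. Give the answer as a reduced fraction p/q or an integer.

For a simple function f = sum_i c_i * 1_{A_i} with disjoint A_i,
  integral f dm = sum_i c_i * m(A_i).
Lengths of the A_i:
  m(A_1) = 1/4 - (-7/4) = 2.
  m(A_2) = 7/2 - 1/2 = 3.
  m(A_3) = 6 - 4 = 2.
Contributions c_i * m(A_i):
  (-1/2) * (2) = -1.
  (-4/3) * (3) = -4.
  (-3/2) * (2) = -3.
Total: -1 - 4 - 3 = -8.

-8


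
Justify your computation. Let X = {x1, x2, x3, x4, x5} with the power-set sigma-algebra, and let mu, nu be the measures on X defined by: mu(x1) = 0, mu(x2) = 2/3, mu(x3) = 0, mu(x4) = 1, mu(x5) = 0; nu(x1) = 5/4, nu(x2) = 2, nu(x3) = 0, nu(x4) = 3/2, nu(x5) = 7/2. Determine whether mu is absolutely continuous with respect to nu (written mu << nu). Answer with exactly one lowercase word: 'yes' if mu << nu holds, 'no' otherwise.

mu << nu means: every nu-null measurable set is also mu-null; equivalently, for every atom x, if nu({x}) = 0 then mu({x}) = 0.
Checking each atom:
  x1: nu = 5/4 > 0 -> no constraint.
  x2: nu = 2 > 0 -> no constraint.
  x3: nu = 0, mu = 0 -> consistent with mu << nu.
  x4: nu = 3/2 > 0 -> no constraint.
  x5: nu = 7/2 > 0 -> no constraint.
No atom violates the condition. Therefore mu << nu.

yes


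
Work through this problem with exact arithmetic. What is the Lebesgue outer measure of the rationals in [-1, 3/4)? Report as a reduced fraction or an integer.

E = Q cap [-1, 3/4) is a subset of Q, which is countable. Enumerate Q = {q_1, q_2, ...}; for any eps > 0, cover q_k by the open interval (q_k - eps/2^(k+1), q_k + eps/2^(k+1)), of length eps/2^k. The total cover length is sum_{k>=1} eps/2^k = eps. Hence m*(E) <= m*(Q) <= eps for every eps > 0, and since outer measure is non-negative, m*(E) = 0.

0


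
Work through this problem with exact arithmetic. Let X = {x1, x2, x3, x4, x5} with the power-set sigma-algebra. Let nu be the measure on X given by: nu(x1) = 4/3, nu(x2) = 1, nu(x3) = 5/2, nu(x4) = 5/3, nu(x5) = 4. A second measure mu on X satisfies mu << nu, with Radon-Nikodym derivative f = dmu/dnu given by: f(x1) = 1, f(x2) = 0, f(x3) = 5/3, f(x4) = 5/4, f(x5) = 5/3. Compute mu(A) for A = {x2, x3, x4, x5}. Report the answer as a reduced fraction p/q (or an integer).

By the defining property of the Radon-Nikodym derivative, for every measurable set A,
  mu(A) = integral_A f dnu.
Since nu is a discrete measure concentrated on the atoms of X, the integral over A reduces to the sum
  mu(A) = sum_{x in A} f(x) * nu({x}).
Computing each term:
  x2: f(x2) * nu(x2) = 0 * 1 = 0.
  x3: f(x3) * nu(x3) = 5/3 * 5/2 = 25/6.
  x4: f(x4) * nu(x4) = 5/4 * 5/3 = 25/12.
  x5: f(x5) * nu(x5) = 5/3 * 4 = 20/3.
Summing: mu(A) = 0 + 25/6 + 25/12 + 20/3 = 155/12.

155/12


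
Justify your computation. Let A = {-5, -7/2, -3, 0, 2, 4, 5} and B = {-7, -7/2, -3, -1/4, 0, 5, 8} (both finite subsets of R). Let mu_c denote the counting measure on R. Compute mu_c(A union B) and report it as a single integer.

Counting measure on a finite set equals cardinality. By inclusion-exclusion, |A union B| = |A| + |B| - |A cap B|.
|A| = 7, |B| = 7, |A cap B| = 4.
So mu_c(A union B) = 7 + 7 - 4 = 10.

10


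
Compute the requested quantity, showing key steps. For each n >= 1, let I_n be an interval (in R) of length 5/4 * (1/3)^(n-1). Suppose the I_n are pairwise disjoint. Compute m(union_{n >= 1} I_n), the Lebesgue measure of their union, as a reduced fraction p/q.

By countable additivity of the Lebesgue measure on pairwise disjoint measurable sets,
  m(union_{n >= 1} I_n) = sum_{n >= 1} m(I_n) = sum_{n >= 1} a * r^(n-1),
  with a = 5/4 and r = 1/3.
Since 0 < r = 1/3 < 1, the geometric series converges:
  sum_{n >= 1} a * r^(n-1) = a / (1 - r).
  = 5/4 / (1 - 1/3)
  = 5/4 / (2/3)
  = 15/8.

15/8


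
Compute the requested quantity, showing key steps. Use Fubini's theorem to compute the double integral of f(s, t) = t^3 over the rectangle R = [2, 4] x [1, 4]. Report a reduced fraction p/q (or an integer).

f(s, t) is a tensor product of a function of s and a function of t, and both factors are bounded continuous (hence Lebesgue integrable) on the rectangle, so Fubini's theorem applies:
  integral_R f d(m x m) = (integral_a1^b1 1 ds) * (integral_a2^b2 t^3 dt).
Inner integral in s: integral_{2}^{4} 1 ds = (4^1 - 2^1)/1
  = 2.
Inner integral in t: integral_{1}^{4} t^3 dt = (4^4 - 1^4)/4
  = 255/4.
Product: (2) * (255/4) = 255/2.

255/2


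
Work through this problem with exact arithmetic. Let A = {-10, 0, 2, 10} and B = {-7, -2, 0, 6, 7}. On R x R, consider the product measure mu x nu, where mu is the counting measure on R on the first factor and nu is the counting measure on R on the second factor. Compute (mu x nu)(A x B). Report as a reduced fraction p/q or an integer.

For a measurable rectangle A x B, the product measure satisfies
  (mu x nu)(A x B) = mu(A) * nu(B).
  mu(A) = 4.
  nu(B) = 5.
  (mu x nu)(A x B) = 4 * 5 = 20.

20


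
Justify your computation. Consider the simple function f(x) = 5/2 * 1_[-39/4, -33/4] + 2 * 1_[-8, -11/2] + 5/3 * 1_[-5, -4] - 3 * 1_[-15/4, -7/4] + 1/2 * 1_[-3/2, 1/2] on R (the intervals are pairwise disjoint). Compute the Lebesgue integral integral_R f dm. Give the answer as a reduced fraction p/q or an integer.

For a simple function f = sum_i c_i * 1_{A_i} with disjoint A_i,
  integral f dm = sum_i c_i * m(A_i).
Lengths of the A_i:
  m(A_1) = -33/4 - (-39/4) = 3/2.
  m(A_2) = -11/2 - (-8) = 5/2.
  m(A_3) = -4 - (-5) = 1.
  m(A_4) = -7/4 - (-15/4) = 2.
  m(A_5) = 1/2 - (-3/2) = 2.
Contributions c_i * m(A_i):
  (5/2) * (3/2) = 15/4.
  (2) * (5/2) = 5.
  (5/3) * (1) = 5/3.
  (-3) * (2) = -6.
  (1/2) * (2) = 1.
Total: 15/4 + 5 + 5/3 - 6 + 1 = 65/12.

65/12


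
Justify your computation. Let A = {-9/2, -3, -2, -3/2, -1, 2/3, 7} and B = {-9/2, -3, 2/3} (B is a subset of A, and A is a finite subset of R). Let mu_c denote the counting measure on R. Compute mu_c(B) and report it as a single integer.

Counting measure assigns mu_c(E) = |E| (number of elements) when E is finite.
B has 3 element(s), so mu_c(B) = 3.

3


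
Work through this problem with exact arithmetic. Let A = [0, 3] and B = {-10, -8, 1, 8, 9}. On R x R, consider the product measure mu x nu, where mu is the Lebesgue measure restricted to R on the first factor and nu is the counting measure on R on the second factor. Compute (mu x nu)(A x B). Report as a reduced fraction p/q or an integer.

For a measurable rectangle A x B, the product measure satisfies
  (mu x nu)(A x B) = mu(A) * nu(B).
  mu(A) = 3.
  nu(B) = 5.
  (mu x nu)(A x B) = 3 * 5 = 15.

15


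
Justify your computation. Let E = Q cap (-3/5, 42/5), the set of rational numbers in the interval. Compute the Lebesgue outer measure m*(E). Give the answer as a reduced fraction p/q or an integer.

E = Q cap (-3/5, 42/5) is a subset of Q, which is countable. Enumerate Q = {q_1, q_2, ...}; for any eps > 0, cover q_k by the open interval (q_k - eps/2^(k+1), q_k + eps/2^(k+1)), of length eps/2^k. The total cover length is sum_{k>=1} eps/2^k = eps. Hence m*(E) <= m*(Q) <= eps for every eps > 0, and since outer measure is non-negative, m*(E) = 0.

0


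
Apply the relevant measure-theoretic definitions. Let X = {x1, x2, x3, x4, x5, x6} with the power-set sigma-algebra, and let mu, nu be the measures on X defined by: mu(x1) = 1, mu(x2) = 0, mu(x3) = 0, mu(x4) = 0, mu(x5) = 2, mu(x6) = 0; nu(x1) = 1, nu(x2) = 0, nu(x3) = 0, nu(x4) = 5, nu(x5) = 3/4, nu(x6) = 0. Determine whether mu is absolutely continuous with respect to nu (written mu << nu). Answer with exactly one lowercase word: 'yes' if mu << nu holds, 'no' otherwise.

mu << nu means: every nu-null measurable set is also mu-null; equivalently, for every atom x, if nu({x}) = 0 then mu({x}) = 0.
Checking each atom:
  x1: nu = 1 > 0 -> no constraint.
  x2: nu = 0, mu = 0 -> consistent with mu << nu.
  x3: nu = 0, mu = 0 -> consistent with mu << nu.
  x4: nu = 5 > 0 -> no constraint.
  x5: nu = 3/4 > 0 -> no constraint.
  x6: nu = 0, mu = 0 -> consistent with mu << nu.
No atom violates the condition. Therefore mu << nu.

yes
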